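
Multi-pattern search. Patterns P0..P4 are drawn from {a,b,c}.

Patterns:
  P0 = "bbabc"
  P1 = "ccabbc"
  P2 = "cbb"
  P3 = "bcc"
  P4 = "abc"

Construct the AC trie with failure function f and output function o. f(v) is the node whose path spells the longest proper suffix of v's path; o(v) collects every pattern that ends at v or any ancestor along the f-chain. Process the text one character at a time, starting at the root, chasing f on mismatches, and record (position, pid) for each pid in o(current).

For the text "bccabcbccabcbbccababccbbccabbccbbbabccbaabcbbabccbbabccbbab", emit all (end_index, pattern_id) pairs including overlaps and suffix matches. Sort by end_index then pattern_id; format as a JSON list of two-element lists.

Build:
Trie nodes:
  0='ε' goto a→16 b→1 c→6
  1='b' goto b→2 c→14
  2='bb' goto a→3
  3='bba' goto b→4
  4='bbab' goto c→5
  5='bbabc' goto ·  [P0 ends]
  6='c' goto b→12 c→7
  7='cc' goto a→8
  8='cca' goto b→9
  9='ccab' goto b→10
  10='ccabb' goto c→11
  11='ccabbc' goto ·  [P1 ends]
  12='cb' goto b→13
  13='cbb' goto ·  [P2 ends]
  14='bc' goto c→15
  15='bcc' goto ·  [P3 ends]
  16='a' goto b→17
  17='ab' goto c→18
  18='abc' goto ·  [P4 ends]

BFS fail/out derivation:
  fail(1) 'b': from fail(0)=0 chase 'b': 0 ⇒ 0;  out=∅∪out(0)=∅
  fail(6) 'c': from fail(0)=0 chase 'c': 0 ⇒ 0;  out=∅∪out(0)=∅
  fail(16) 'a': from fail(0)=0 chase 'a': 0 ⇒ 0;  out=∅∪out(0)=∅
  fail(2) 'bb': from fail(1)=0 chase 'b': 0 ⇒ 1;  out=∅∪out(1)=∅
  fail(7) 'cc': from fail(6)=0 chase 'c': 0 ⇒ 6;  out=∅∪out(6)=∅
  fail(12) 'cb': from fail(6)=0 chase 'b': 0 ⇒ 1;  out=∅∪out(1)=∅
  fail(14) 'bc': from fail(1)=0 chase 'c': 0 ⇒ 6;  out=∅∪out(6)=∅
  fail(17) 'ab': from fail(16)=0 chase 'b': 0 ⇒ 1;  out=∅∪out(1)=∅
  fail(3) 'bba': from fail(2)=1 chase 'a': 1→0 ⇒ 16;  out=∅∪out(16)=∅
  fail(8) 'cca': from fail(7)=6 chase 'a': 6→0 ⇒ 16;  out=∅∪out(16)=∅
  fail(13) 'cbb': from fail(12)=1 chase 'b': 1 ⇒ 2;  out={2}∪out(2)={2}
  fail(15) 'bcc': from fail(14)=6 chase 'c': 6 ⇒ 7;  out={3}∪out(7)={3}
  fail(18) 'abc': from fail(17)=1 chase 'c': 1 ⇒ 14;  out={4}∪out(14)={4}
  fail(4) 'bbab': from fail(3)=16 chase 'b': 16 ⇒ 17;  out=∅∪out(17)=∅
  fail(9) 'ccab': from fail(8)=16 chase 'b': 16 ⇒ 17;  out=∅∪out(17)=∅
  fail(5) 'bbabc': from fail(4)=17 chase 'c': 17 ⇒ 18;  out={0}∪out(18)={0,4}
  fail(10) 'ccabb': from fail(9)=17 chase 'b': 17→1 ⇒ 2;  out=∅∪out(2)=∅
  fail(11) 'ccabbc': from fail(10)=2 chase 'c': 2→1 ⇒ 14;  out={1}∪out(14)={1}

Scan:
pos 0 'b': at 1
pos 1 'c': at 14
pos 2 'c': at 15  emit P3@[0:2]
pos 3 'a': at 8 (via fail)
pos 4 'b': at 9
pos 5 'c': at 18 (via fail)  emit P4@[3:5]
pos 6 'b': at 12 (via fail)
pos 7 'c': at 14 (via fail)
pos 8 'c': at 15  emit P3@[6:8]
pos 9 'a': at 8 (via fail)
pos 10 'b': at 9
pos 11 'c': at 18 (via fail)  emit P4@[9:11]
pos 12 'b': at 12 (via fail)
pos 13 'b': at 13  emit P2@[11:13]
pos 14 'c': at 14 (via fail)
pos 15 'c': at 15  emit P3@[13:15]
pos 16 'a': at 8 (via fail)
pos 17 'b': at 9
pos 18 'a': at 16 (via fail)
pos 19 'b': at 17
pos 20 'c': at 18  emit P4@[18:20]
pos 21 'c': at 15 (via fail)  emit P3@[19:21]
pos 22 'b': at 12 (via fail)
pos 23 'b': at 13  emit P2@[21:23]
pos 24 'c': at 14 (via fail)
pos 25 'c': at 15  emit P3@[23:25]
pos 26 'a': at 8 (via fail)
pos 27 'b': at 9
pos 28 'b': at 10
pos 29 'c': at 11  emit P1@[24:29]
pos 30 'c': at 15 (via fail)  emit P3@[28:30]
pos 31 'b': at 12 (via fail)
pos 32 'b': at 13  emit P2@[30:32]
pos 33 'b': at 2 (via fail)
pos 34 'a': at 3
pos 35 'b': at 4
pos 36 'c': at 5  emit P0@[32:36],P4@[34:36]
pos 37 'c': at 15 (via fail)  emit P3@[35:37]
pos 38 'b': at 12 (via fail)
pos 39 'a': at 16 (via fail)
pos 40 'a': at 16 (via fail)
pos 41 'b': at 17
pos 42 'c': at 18  emit P4@[40:42]
pos 43 'b': at 12 (via fail)
pos 44 'b': at 13  emit P2@[42:44]
pos 45 'a': at 3 (via fail)
pos 46 'b': at 4
pos 47 'c': at 5  emit P0@[43:47],P4@[45:47]
pos 48 'c': at 15 (via fail)  emit P3@[46:48]
pos 49 'b': at 12 (via fail)
pos 50 'b': at 13  emit P2@[48:50]
pos 51 'a': at 3 (via fail)
pos 52 'b': at 4
pos 53 'c': at 5  emit P0@[49:53],P4@[51:53]
pos 54 'c': at 15 (via fail)  emit P3@[52:54]
pos 55 'b': at 12 (via fail)
pos 56 'b': at 13  emit P2@[54:56]
pos 57 'a': at 3 (via fail)
pos 58 'b': at 4

Matches: [[2,3],[5,4],[8,3],[11,4],[13,2],[15,3],[20,4],[21,3],[23,2],[25,3],[29,1],[30,3],[32,2],[36,0],[36,4],[37,3],[42,4],[44,2],[47,0],[47,4],[48,3],[50,2],[53,0],[53,4],[54,3],[56,2]]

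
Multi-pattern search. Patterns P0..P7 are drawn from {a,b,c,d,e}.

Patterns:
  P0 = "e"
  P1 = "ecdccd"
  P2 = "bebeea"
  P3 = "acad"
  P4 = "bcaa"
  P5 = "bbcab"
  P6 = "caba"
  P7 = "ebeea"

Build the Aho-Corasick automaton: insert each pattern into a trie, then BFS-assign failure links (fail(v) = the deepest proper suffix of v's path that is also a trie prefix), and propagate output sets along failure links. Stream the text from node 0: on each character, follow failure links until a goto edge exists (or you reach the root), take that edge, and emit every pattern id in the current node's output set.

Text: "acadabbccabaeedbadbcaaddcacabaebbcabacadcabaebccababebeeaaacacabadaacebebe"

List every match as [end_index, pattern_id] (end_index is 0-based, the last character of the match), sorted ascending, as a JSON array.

Build automaton:
Trie (insert patterns):
  n0 'ε': a→13 b→7 c→24 e→1
  n1 'e': b→28 c→2  [P0 ends]
  n2 'ec': d→3
  n3 'ecd': c→4
  n4 'ecdc': c→5
  n5 'ecdcc': d→6
  n6 'ecdccd': ·  [P1 ends]
  n7 'b': b→20 c→17 e→8
  n8 'be': b→9
  n9 'beb': e→10
  n10 'bebe': e→11
  n11 'bebee': a→12
  n12 'bebeea': ·  [P2 ends]
  n13 'a': c→14
  n14 'ac': a→15
  n15 'aca': d→16
  n16 'acad': ·  [P3 ends]
  n17 'bc': a→18
  n18 'bca': a→19
  n19 'bcaa': ·  [P4 ends]
  n20 'bb': c→21
  n21 'bbc': a→22
  n22 'bbca': b→23
  n23 'bbcab': ·  [P5 ends]
  n24 'c': a→25
  n25 'ca': b→26
  n26 'cab': a→27
  n27 'caba': ·  [P6 ends]
  n28 'eb': e→29
  n29 'ebe': e→30
  n30 'ebee': a→31
  n31 'ebeea': ·  [P7 ends]

Failure links (BFS by depth):
  n1('e'): parent n0 fail=0; on 'e' 0 → fail=0;  out {0}∪∅={0}
  n7('b'): parent n0 fail=0; on 'b' 0 → fail=0;  out ∅∪∅=∅
  n13('a'): parent n0 fail=0; on 'a' 0 → fail=0;  out ∅∪∅=∅
  n24('c'): parent n0 fail=0; on 'c' 0 → fail=0;  out ∅∪∅=∅
  n2('ec'): parent n1 fail=0; on 'c' 0 → fail=24;  out ∅∪∅=∅
  n8('be'): parent n7 fail=0; on 'e' 0 → fail=1;  out ∅∪{0}={0}
  n14('ac'): parent n13 fail=0; on 'c' 0 → fail=24;  out ∅∪∅=∅
  n17('bc'): parent n7 fail=0; on 'c' 0 → fail=24;  out ∅∪∅=∅
  n20('bb'): parent n7 fail=0; on 'b' 0 → fail=7;  out ∅∪∅=∅
  n25('ca'): parent n24 fail=0; on 'a' 0 → fail=13;  out ∅∪∅=∅
  n28('eb'): parent n1 fail=0; on 'b' 0 → fail=7;  out ∅∪∅=∅
  n3('ecd'): parent n2 fail=24; on 'd' 24→0 → fail=0;  out ∅∪∅=∅
  n9('beb'): parent n8 fail=1; on 'b' 1 → fail=28;  out ∅∪∅=∅
  n15('aca'): parent n14 fail=24; on 'a' 24 → fail=25;  out ∅∪∅=∅
  n18('bca'): parent n17 fail=24; on 'a' 24 → fail=25;  out ∅∪∅=∅
  n21('bbc'): parent n20 fail=7; on 'c' 7 → fail=17;  out ∅∪∅=∅
  n26('cab'): parent n25 fail=13; on 'b' 13→0 → fail=7;  out ∅∪∅=∅
  n29('ebe'): parent n28 fail=7; on 'e' 7 → fail=8;  out ∅∪{0}={0}
  n4('ecdc'): parent n3 fail=0; on 'c' 0 → fail=24;  out ∅∪∅=∅
  n10('bebe'): parent n9 fail=28; on 'e' 28 → fail=29;  out ∅∪{0}={0}
  n16('acad'): parent n15 fail=25; on 'd' 25→13→0 → fail=0;  out {3}∪∅={3}
  n19('bcaa'): parent n18 fail=25; on 'a' 25→13→0 → fail=13;  out {4}∪∅={4}
  n22('bbca'): parent n21 fail=17; on 'a' 17 → fail=18;  out ∅∪∅=∅
  n27('caba'): parent n26 fail=7; on 'a' 7→0 → fail=13;  out {6}∪∅={6}
  n30('ebee'): parent n29 fail=8; on 'e' 8→1→0 → fail=1;  out ∅∪{0}={0}
  n5('ecdcc'): parent n4 fail=24; on 'c' 24→0 → fail=24;  out ∅∪∅=∅
  n11('bebee'): parent n10 fail=29; on 'e' 29 → fail=30;  out ∅∪{0}={0}
  n23('bbcab'): parent n22 fail=18; on 'b' 18→25 → fail=26;  out {5}∪∅={5}
  n31('ebeea'): parent n30 fail=1; on 'a' 1→0 → fail=13;  out {7}∪∅={7}
  n6('ecdccd'): parent n5 fail=24; on 'd' 24→0 → fail=0;  out {1}∪∅={1}
  n12('bebeea'): parent n11 fail=30; on 'a' 30 → fail=31;  out {2}∪{7}={2,7}

Run:
[0] read 'a'  n0⇒n13
[1] read 'c'  n13⇒n14
[2] read 'a'  n14⇒n15
[3] read 'd'  n15⇒n16  → match P3@[0:3]
[4] read 'a'  n16⇒n13 (via fail)
[5] read 'b'  n13⇒n7 (via fail)
[6] read 'b'  n7⇒n20
[7] read 'c'  n20⇒n21
[8] read 'c'  n21⇒n24 (via fail)
[9] read 'a'  n24⇒n25
[10] read 'b'  n25⇒n26
[11] read 'a'  n26⇒n27  → match P6@[8:11]
[12] read 'e'  n27⇒n1 (via fail)  → match P0@[12:12]
[13] read 'e'  n1⇒n1 (via fail)  → match P0@[13:13]
[14] read 'd'  n1⇒n0 (via fail)
[15] read 'b'  n0⇒n7
[16] read 'a'  n7⇒n13 (via fail)
[17] read 'd'  n13⇒n0 (via fail)
[18] read 'b'  n0⇒n7
[19] read 'c'  n7⇒n17
[20] read 'a'  n17⇒n18
[21] read 'a'  n18⇒n19  → match P4@[18:21]
[22] read 'd'  n19⇒n0 (via fail)
[23] read 'd'  n0⇒n0
[24] read 'c'  n0⇒n24
[25] read 'a'  n24⇒n25
[26] read 'c'  n25⇒n14 (via fail)
[27] read 'a'  n14⇒n15
[28] read 'b'  n15⇒n26 (via fail)
[29] read 'a'  n26⇒n27  → match P6@[26:29]
[30] read 'e'  n27⇒n1 (via fail)  → match P0@[30:30]
[31] read 'b'  n1⇒n28
[32] read 'b'  n28⇒n20 (via fail)
[33] read 'c'  n20⇒n21
[34] read 'a'  n21⇒n22
[35] read 'b'  n22⇒n23  → match P5@[31:35]
[36] read 'a'  n23⇒n27 (via fail)  → match P6@[33:36]
[37] read 'c'  n27⇒n14 (via fail)
[38] read 'a'  n14⇒n15
[39] read 'd'  n15⇒n16  → match P3@[36:39]
[40] read 'c'  n16⇒n24 (via fail)
[41] read 'a'  n24⇒n25
[42] read 'b'  n25⇒n26
[43] read 'a'  n26⇒n27  → match P6@[40:43]
[44] read 'e'  n27⇒n1 (via fail)  → match P0@[44:44]
[45] read 'b'  n1⇒n28
[46] read 'c'  n28⇒n17 (via fail)
[47] read 'c'  n17⇒n24 (via fail)
[48] read 'a'  n24⇒n25
[49] read 'b'  n25⇒n26
[50] read 'a'  n26⇒n27  → match P6@[47:50]
[51] read 'b'  n27⇒n7 (via fail)
[52] read 'e'  n7⇒n8  → match P0@[52:52]
[53] read 'b'  n8⇒n9
[54] read 'e'  n9⇒n10  → match P0@[54:54]
[55] read 'e'  n10⇒n11  → match P0@[55:55]
[56] read 'a'  n11⇒n12  → match P2@[51:56],P7@[52:56]
[57] read 'a'  n12⇒n13 (via fail)
[58] read 'a'  n13⇒n13 (via fail)
[59] read 'c'  n13⇒n14
[60] read 'a'  n14⇒n15
[61] read 'c'  n15⇒n14 (via fail)
[62] read 'a'  n14⇒n15
[63] read 'b'  n15⇒n26 (via fail)
[64] read 'a'  n26⇒n27  → match P6@[61:64]
[65] read 'd'  n27⇒n0 (via fail)
[66] read 'a'  n0⇒n13
[67] read 'a'  n13⇒n13 (via fail)
[68] read 'c'  n13⇒n14
[69] read 'e'  n14⇒n1 (via fail)  → match P0@[69:69]
[70] read 'b'  n1⇒n28
[71] read 'e'  n28⇒n29  → match P0@[71:71]
[72] read 'b'  n29⇒n9 (via fail)
[73] read 'e'  n9⇒n10  → match P0@[73:73]

Matches: [[3,3],[11,6],[12,0],[13,0],[21,4],[29,6],[30,0],[35,5],[36,6],[39,3],[43,6],[44,0],[50,6],[52,0],[54,0],[55,0],[56,2],[56,7],[64,6],[69,0],[71,0],[73,0]]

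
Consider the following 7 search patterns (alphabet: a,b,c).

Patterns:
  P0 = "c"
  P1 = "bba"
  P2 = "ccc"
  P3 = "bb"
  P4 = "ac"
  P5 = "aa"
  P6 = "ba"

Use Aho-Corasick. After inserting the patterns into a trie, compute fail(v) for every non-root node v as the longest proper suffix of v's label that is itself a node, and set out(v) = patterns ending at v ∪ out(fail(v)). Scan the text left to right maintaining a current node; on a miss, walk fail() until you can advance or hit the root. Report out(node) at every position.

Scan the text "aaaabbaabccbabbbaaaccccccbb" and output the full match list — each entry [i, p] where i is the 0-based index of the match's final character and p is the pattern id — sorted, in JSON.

Build automaton:
Trie (insert patterns):
  n0 'ε': a→7 b→2 c→1
  n1 'c': c→5  ←P0
  n2 'b': a→10 b→3
  n3 'bb': a→4  ←P3
  n4 'bba': ·  ←P1
  n5 'cc': c→6
  n6 'ccc': ·  ←P2
  n7 'a': a→9 c→8
  n8 'ac': ·  ←P4
  n9 'aa': ·  ←P5
  n10 'ba': ·  ←P6

Failure links (BFS by depth):
  fail(1) 'c': from fail(0)=0 chase 'c': 0 ⇒ 0;  out={0}∪out(0)={0}
  fail(2) 'b': from fail(0)=0 chase 'b': 0 ⇒ 0;  out=∅∪out(0)=∅
  fail(7) 'a': from fail(0)=0 chase 'a': 0 ⇒ 0;  out=∅∪out(0)=∅
  fail(3) 'bb': from fail(2)=0 chase 'b': 0 ⇒ 2;  out={3}∪out(2)={3}
  fail(5) 'cc': from fail(1)=0 chase 'c': 0 ⇒ 1;  out=∅∪out(1)={0}
  fail(8) 'ac': from fail(7)=0 chase 'c': 0 ⇒ 1;  out={4}∪out(1)={0,4}
  fail(9) 'aa': from fail(7)=0 chase 'a': 0 ⇒ 7;  out={5}∪out(7)={5}
  fail(10) 'ba': from fail(2)=0 chase 'a': 0 ⇒ 7;  out={6}∪out(7)={6}
  fail(4) 'bba': from fail(3)=2 chase 'a': 2 ⇒ 10;  out={1}∪out(10)={1,6}
  fail(6) 'ccc': from fail(5)=1 chase 'c': 1 ⇒ 5;  out={2}∪out(5)={0,2}

Run:
i=0 'a': node 0→7
i=1 'a': node 7→9  emit P5@[0:1]
i=2 'a': node 9→9 ·f  emit P5@[1:2]
i=3 'a': node 9→9 ·f  emit P5@[2:3]
i=4 'b': node 9→2 ·f
i=5 'b': node 2→3  emit P3@[4:5]
i=6 'a': node 3→4  emit P1@[4:6],P6@[5:6]
i=7 'a': node 4→9 ·f  emit P5@[6:7]
i=8 'b': node 9→2 ·f
i=9 'c': node 2→1 ·f  emit P0@[9:9]
i=10 'c': node 1→5  emit P0@[10:10]
i=11 'b': node 5→2 ·f
i=12 'a': node 2→10  emit P6@[11:12]
i=13 'b': node 10→2 ·f
i=14 'b': node 2→3  emit P3@[13:14]
i=15 'b': node 3→3 ·f  emit P3@[14:15]
i=16 'a': node 3→4  emit P1@[14:16],P6@[15:16]
i=17 'a': node 4→9 ·f  emit P5@[16:17]
i=18 'a': node 9→9 ·f  emit P5@[17:18]
i=19 'c': node 9→8 ·f  emit P0@[19:19],P4@[18:19]
i=20 'c': node 8→5 ·f  emit P0@[20:20]
i=21 'c': node 5→6  emit P0@[21:21],P2@[19:21]
i=22 'c': node 6→6 ·f  emit P0@[22:22],P2@[20:22]
i=23 'c': node 6→6 ·f  emit P0@[23:23],P2@[21:23]
i=24 'c': node 6→6 ·f  emit P0@[24:24],P2@[22:24]
i=25 'b': node 6→2 ·f
i=26 'b': node 2→3  emit P3@[25:26]

Result: [[1,5],[2,5],[3,5],[5,3],[6,1],[6,6],[7,5],[9,0],[10,0],[12,6],[14,3],[15,3],[16,1],[16,6],[17,5],[18,5],[19,0],[19,4],[20,0],[21,0],[21,2],[22,0],[22,2],[23,0],[23,2],[24,0],[24,2],[26,3]]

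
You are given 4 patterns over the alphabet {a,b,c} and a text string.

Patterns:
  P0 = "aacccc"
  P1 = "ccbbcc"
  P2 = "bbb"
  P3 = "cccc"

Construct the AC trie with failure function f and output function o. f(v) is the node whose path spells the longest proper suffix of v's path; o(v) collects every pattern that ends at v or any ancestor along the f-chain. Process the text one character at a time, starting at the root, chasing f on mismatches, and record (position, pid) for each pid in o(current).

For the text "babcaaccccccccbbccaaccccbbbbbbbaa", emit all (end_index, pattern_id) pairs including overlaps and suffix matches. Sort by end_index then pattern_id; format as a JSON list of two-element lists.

Build automaton:
Trie (insert patterns):
  0='ε' goto a→1 b→13 c→7
  1='a' goto a→2
  2='aa' goto c→3
  3='aac' goto c→4
  4='aacc' goto c→5
  5='aaccc' goto c→6
  6='aacccc' goto ·  [P0 ends]
  7='c' goto c→8
  8='cc' goto b→9 c→16
  9='ccb' goto b→10
  10='ccbb' goto c→11
  11='ccbbc' goto c→12
  12='ccbbcc' goto ·  [P1 ends]
  13='b' goto b→14
  14='bb' goto b→15
  15='bbb' goto ·  [P2 ends]
  16='ccc' goto c→17
  17='cccc' goto ·  [P3 ends]

BFS fail/out derivation:
  fail(1) 'a': from fail(0)=0 chase 'a': 0 ⇒ 0;  out=∅∪out(0)=∅
  fail(7) 'c': from fail(0)=0 chase 'c': 0 ⇒ 0;  out=∅∪out(0)=∅
  fail(13) 'b': from fail(0)=0 chase 'b': 0 ⇒ 0;  out=∅∪out(0)=∅
  fail(2) 'aa': from fail(1)=0 chase 'a': 0 ⇒ 1;  out=∅∪out(1)=∅
  fail(8) 'cc': from fail(7)=0 chase 'c': 0 ⇒ 7;  out=∅∪out(7)=∅
  fail(14) 'bb': from fail(13)=0 chase 'b': 0 ⇒ 13;  out=∅∪out(13)=∅
  fail(3) 'aac': from fail(2)=1 chase 'c': 1→0 ⇒ 7;  out=∅∪out(7)=∅
  fail(9) 'ccb': from fail(8)=7 chase 'b': 7→0 ⇒ 13;  out=∅∪out(13)=∅
  fail(15) 'bbb': from fail(14)=13 chase 'b': 13 ⇒ 14;  out={2}∪out(14)={2}
  fail(16) 'ccc': from fail(8)=7 chase 'c': 7 ⇒ 8;  out=∅∪out(8)=∅
  fail(4) 'aacc': from fail(3)=7 chase 'c': 7 ⇒ 8;  out=∅∪out(8)=∅
  fail(10) 'ccbb': from fail(9)=13 chase 'b': 13 ⇒ 14;  out=∅∪out(14)=∅
  fail(17) 'cccc': from fail(16)=8 chase 'c': 8 ⇒ 16;  out={3}∪out(16)={3}
  fail(5) 'aaccc': from fail(4)=8 chase 'c': 8 ⇒ 16;  out=∅∪out(16)=∅
  fail(11) 'ccbbc': from fail(10)=14 chase 'c': 14→13→0 ⇒ 7;  out=∅∪out(7)=∅
  fail(6) 'aacccc': from fail(5)=16 chase 'c': 16 ⇒ 17;  out={0}∪out(17)={0,3}
  fail(12) 'ccbbcc': from fail(11)=7 chase 'c': 7 ⇒ 8;  out={1}∪out(8)={1}

Scan:
pos 0 'b': at 13
pos 1 'a': at 1 (via fail)
pos 2 'b': at 13 (via fail)
pos 3 'c': at 7 (via fail)
pos 4 'a': at 1 (via fail)
pos 5 'a': at 2
pos 6 'c': at 3
pos 7 'c': at 4
pos 8 'c': at 5
pos 9 'c': at 6  → match P0@[4:9],P3@[6:9]
pos 10 'c': at 17 (via fail)  → match P3@[7:10]
pos 11 'c': at 17 (via fail)  → match P3@[8:11]
pos 12 'c': at 17 (via fail)  → match P3@[9:12]
pos 13 'c': at 17 (via fail)  → match P3@[10:13]
pos 14 'b': at 9 (via fail)
pos 15 'b': at 10
pos 16 'c': at 11
pos 17 'c': at 12  → match P1@[12:17]
pos 18 'a': at 1 (via fail)
pos 19 'a': at 2
pos 20 'c': at 3
pos 21 'c': at 4
pos 22 'c': at 5
pos 23 'c': at 6  → match P0@[18:23],P3@[20:23]
pos 24 'b': at 9 (via fail)
pos 25 'b': at 10
pos 26 'b': at 15 (via fail)  → match P2@[24:26]
pos 27 'b': at 15 (via fail)  → match P2@[25:27]
pos 28 'b': at 15 (via fail)  → match P2@[26:28]
pos 29 'b': at 15 (via fail)  → match P2@[27:29]
pos 30 'b': at 15 (via fail)  → match P2@[28:30]
pos 31 'a': at 1 (via fail)
pos 32 'a': at 2

Matches: [[9,0],[9,3],[10,3],[11,3],[12,3],[13,3],[17,1],[23,0],[23,3],[26,2],[27,2],[28,2],[29,2],[30,2]]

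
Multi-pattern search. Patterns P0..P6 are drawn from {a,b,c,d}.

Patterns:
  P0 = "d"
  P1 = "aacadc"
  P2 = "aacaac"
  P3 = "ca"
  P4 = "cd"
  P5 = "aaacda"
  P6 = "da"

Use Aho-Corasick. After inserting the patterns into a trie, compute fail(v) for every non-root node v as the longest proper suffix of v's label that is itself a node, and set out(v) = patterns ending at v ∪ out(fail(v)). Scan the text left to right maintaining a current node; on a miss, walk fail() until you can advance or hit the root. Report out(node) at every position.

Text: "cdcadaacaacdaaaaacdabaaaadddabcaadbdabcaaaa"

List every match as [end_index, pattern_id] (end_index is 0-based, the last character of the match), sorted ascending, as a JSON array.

Build automaton:
Trie (insert patterns):
  n0 'ε': a→2 c→10 d→1
  n1 'd': a→17  [P0 ends]
  n2 'a': a→3
  n3 'aa': a→13 c→4
  n4 'aac': a→5
  n5 'aaca': a→8 d→6
  n6 'aacad': c→7
  n7 'aacadc': ·  [P1 ends]
  n8 'aacaa': c→9
  n9 'aacaac': ·  [P2 ends]
  n10 'c': a→11 d→12
  n11 'ca': ·  [P3 ends]
  n12 'cd': ·  [P4 ends]
  n13 'aaa': c→14
  n14 'aaac': d→15
  n15 'aaacd': a→16
  n16 'aaacda': ·  [P5 ends]
  n17 'da': ·  [P6 ends]

Failure links (BFS by depth):
  n1('d'): parent n0 fail=0; on 'd' 0 → fail=0;  out {0}∪∅={0}
  n2('a'): parent n0 fail=0; on 'a' 0 → fail=0;  out ∅∪∅=∅
  n10('c'): parent n0 fail=0; on 'c' 0 → fail=0;  out ∅∪∅=∅
  n3('aa'): parent n2 fail=0; on 'a' 0 → fail=2;  out ∅∪∅=∅
  n11('ca'): parent n10 fail=0; on 'a' 0 → fail=2;  out {3}∪∅={3}
  n12('cd'): parent n10 fail=0; on 'd' 0 → fail=1;  out {4}∪{0}={0,4}
  n17('da'): parent n1 fail=0; on 'a' 0 → fail=2;  out {6}∪∅={6}
  n4('aac'): parent n3 fail=2; on 'c' 2→0 → fail=10;  out ∅∪∅=∅
  n13('aaa'): parent n3 fail=2; on 'a' 2 → fail=3;  out ∅∪∅=∅
  n5('aaca'): parent n4 fail=10; on 'a' 10 → fail=11;  out ∅∪{3}={3}
  n14('aaac'): parent n13 fail=3; on 'c' 3 → fail=4;  out ∅∪∅=∅
  n6('aacad'): parent n5 fail=11; on 'd' 11→2→0 → fail=1;  out ∅∪{0}={0}
  n8('aacaa'): parent n5 fail=11; on 'a' 11→2 → fail=3;  out ∅∪∅=∅
  n15('aaacd'): parent n14 fail=4; on 'd' 4→10 → fail=12;  out ∅∪{0,4}={0,4}
  n7('aacadc'): parent n6 fail=1; on 'c' 1→0 → fail=10;  out {1}∪∅={1}
  n9('aacaac'): parent n8 fail=3; on 'c' 3 → fail=4;  out {2}∪∅={2}
  n16('aaacda'): parent n15 fail=12; on 'a' 12→1 → fail=17;  out {5}∪{6}={5,6}

Scan:
pos 0 'c': at 10
pos 1 'd': at 12  ** P0@[1:1],P4@[0:1]
pos 2 'c': at 10 (via fail)
pos 3 'a': at 11  ** P3@[2:3]
pos 4 'd': at 1 (via fail)  ** P0@[4:4]
pos 5 'a': at 17  ** P6@[4:5]
pos 6 'a': at 3 (via fail)
pos 7 'c': at 4
pos 8 'a': at 5  ** P3@[7:8]
pos 9 'a': at 8
pos 10 'c': at 9  ** P2@[5:10]
pos 11 'd': at 12 (via fail)  ** P0@[11:11],P4@[10:11]
pos 12 'a': at 17 (via fail)  ** P6@[11:12]
pos 13 'a': at 3 (via fail)
pos 14 'a': at 13
pos 15 'a': at 13 (via fail)
pos 16 'a': at 13 (via fail)
pos 17 'c': at 14
pos 18 'd': at 15  ** P0@[18:18],P4@[17:18]
pos 19 'a': at 16  ** P5@[14:19],P6@[18:19]
pos 20 'b': at 0 (via fail)
pos 21 'a': at 2
pos 22 'a': at 3
pos 23 'a': at 13
pos 24 'a': at 13 (via fail)
pos 25 'd': at 1 (via fail)  ** P0@[25:25]
pos 26 'd': at 1 (via fail)  ** P0@[26:26]
pos 27 'd': at 1 (via fail)  ** P0@[27:27]
pos 28 'a': at 17  ** P6@[27:28]
pos 29 'b': at 0 (via fail)
pos 30 'c': at 10
pos 31 'a': at 11  ** P3@[30:31]
pos 32 'a': at 3 (via fail)
pos 33 'd': at 1 (via fail)  ** P0@[33:33]
pos 34 'b': at 0 (via fail)
pos 35 'd': at 1  ** P0@[35:35]
pos 36 'a': at 17  ** P6@[35:36]
pos 37 'b': at 0 (via fail)
pos 38 'c': at 10
pos 39 'a': at 11  ** P3@[38:39]
pos 40 'a': at 3 (via fail)
pos 41 'a': at 13
pos 42 'a': at 13 (via fail)

Result: [[1,0],[1,4],[3,3],[4,0],[5,6],[8,3],[10,2],[11,0],[11,4],[12,6],[18,0],[18,4],[19,5],[19,6],[25,0],[26,0],[27,0],[28,6],[31,3],[33,0],[35,0],[36,6],[39,3]]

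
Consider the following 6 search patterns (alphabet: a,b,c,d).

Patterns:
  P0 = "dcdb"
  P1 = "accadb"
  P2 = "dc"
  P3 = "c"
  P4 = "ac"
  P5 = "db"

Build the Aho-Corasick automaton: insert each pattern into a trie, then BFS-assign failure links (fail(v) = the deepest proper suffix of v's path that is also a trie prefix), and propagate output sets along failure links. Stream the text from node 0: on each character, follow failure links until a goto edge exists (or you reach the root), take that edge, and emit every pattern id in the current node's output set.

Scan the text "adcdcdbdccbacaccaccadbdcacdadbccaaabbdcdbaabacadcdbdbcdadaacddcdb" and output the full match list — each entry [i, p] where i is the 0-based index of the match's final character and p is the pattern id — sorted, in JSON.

Build:
Trie (insert patterns):
  n0 'ε': a→5 c→11 d→1
  n1 'd': b→12 c→2
  n2 'dc': d→3  ←P2
  n3 'dcd': b→4
  n4 'dcdb': ·  ←P0
  n5 'a': c→6
  n6 'ac': c→7  ←P4
  n7 'acc': a→8
  n8 'acca': d→9
  n9 'accad': b→10
  n10 'accadb': ·  ←P1
  n11 'c': ·  ←P3
  n12 'db': ·  ←P5

BFS fail/out derivation:
  fail(1) 'd': from fail(0)=0 chase 'd': 0 ⇒ 0;  out=∅∪out(0)=∅
  fail(5) 'a': from fail(0)=0 chase 'a': 0 ⇒ 0;  out=∅∪out(0)=∅
  fail(11) 'c': from fail(0)=0 chase 'c': 0 ⇒ 0;  out={3}∪out(0)={3}
  fail(2) 'dc': from fail(1)=0 chase 'c': 0 ⇒ 11;  out={2}∪out(11)={2,3}
  fail(6) 'ac': from fail(5)=0 chase 'c': 0 ⇒ 11;  out={4}∪out(11)={3,4}
  fail(12) 'db': from fail(1)=0 chase 'b': 0 ⇒ 0;  out={5}∪out(0)={5}
  fail(3) 'dcd': from fail(2)=11 chase 'd': 11→0 ⇒ 1;  out=∅∪out(1)=∅
  fail(7) 'acc': from fail(6)=11 chase 'c': 11→0 ⇒ 11;  out=∅∪out(11)={3}
  fail(4) 'dcdb': from fail(3)=1 chase 'b': 1 ⇒ 12;  out={0}∪out(12)={0,5}
  fail(8) 'acca': from fail(7)=11 chase 'a': 11→0 ⇒ 5;  out=∅∪out(5)=∅
  fail(9) 'accad': from fail(8)=5 chase 'd': 5→0 ⇒ 1;  out=∅∪out(1)=∅
  fail(10) 'accadb': from fail(9)=1 chase 'b': 1 ⇒ 12;  out={1}∪out(12)={1,5}

Text stream:
i=0 'a': node 0→5
i=1 'd': node 5→1 (via fail)
i=2 'c': node 1→2  ** P2@[1:2],P3@[2:2]
i=3 'd': node 2→3
i=4 'c': node 3→2 (via fail)  ** P2@[3:4],P3@[4:4]
i=5 'd': node 2→3
i=6 'b': node 3→4  ** P0@[3:6],P5@[5:6]
i=7 'd': node 4→1 (via fail)
i=8 'c': node 1→2  ** P2@[7:8],P3@[8:8]
i=9 'c': node 2→11 (via fail)  ** P3@[9:9]
i=10 'b': node 11→0 (via fail)
i=11 'a': node 0→5
i=12 'c': node 5→6  ** P3@[12:12],P4@[11:12]
i=13 'a': node 6→5 (via fail)
i=14 'c': node 5→6  ** P3@[14:14],P4@[13:14]
i=15 'c': node 6→7  ** P3@[15:15]
i=16 'a': node 7→8
i=17 'c': node 8→6 (via fail)  ** P3@[17:17],P4@[16:17]
i=18 'c': node 6→7  ** P3@[18:18]
i=19 'a': node 7→8
i=20 'd': node 8→9
i=21 'b': node 9→10  ** P1@[16:21],P5@[20:21]
i=22 'd': node 10→1 (via fail)
i=23 'c': node 1→2  ** P2@[22:23],P3@[23:23]
i=24 'a': node 2→5 (via fail)
i=25 'c': node 5→6  ** P3@[25:25],P4@[24:25]
i=26 'd': node 6→1 (via fail)
i=27 'a': node 1→5 (via fail)
i=28 'd': node 5→1 (via fail)
i=29 'b': node 1→12  ** P5@[28:29]
i=30 'c': node 12→11 (via fail)  ** P3@[30:30]
i=31 'c': node 11→11 (via fail)  ** P3@[31:31]
i=32 'a': node 11→5 (via fail)
i=33 'a': node 5→5 (via fail)
i=34 'a': node 5→5 (via fail)
i=35 'b': node 5→0 (via fail)
i=36 'b': node 0→0
i=37 'd': node 0→1
i=38 'c': node 1→2  ** P2@[37:38],P3@[38:38]
i=39 'd': node 2→3
i=40 'b': node 3→4  ** P0@[37:40],P5@[39:40]
i=41 'a': node 4→5 (via fail)
i=42 'a': node 5→5 (via fail)
i=43 'b': node 5→0 (via fail)
i=44 'a': node 0→5
i=45 'c': node 5→6  ** P3@[45:45],P4@[44:45]
i=46 'a': node 6→5 (via fail)
i=47 'd': node 5→1 (via fail)
i=48 'c': node 1→2  ** P2@[47:48],P3@[48:48]
i=49 'd': node 2→3
i=50 'b': node 3→4  ** P0@[47:50],P5@[49:50]
i=51 'd': node 4→1 (via fail)
i=52 'b': node 1→12  ** P5@[51:52]
i=53 'c': node 12→11 (via fail)  ** P3@[53:53]
i=54 'd': node 11→1 (via fail)
i=55 'a': node 1→5 (via fail)
i=56 'd': node 5→1 (via fail)
i=57 'a': node 1→5 (via fail)
i=58 'a': node 5→5 (via fail)
i=59 'c': node 5→6  ** P3@[59:59],P4@[58:59]
i=60 'd': node 6→1 (via fail)
i=61 'd': node 1→1 (via fail)
i=62 'c': node 1→2  ** P2@[61:62],P3@[62:62]
i=63 'd': node 2→3
i=64 'b': node 3→4  ** P0@[61:64],P5@[63:64]

All matches (sorted): [[2,2],[2,3],[4,2],[4,3],[6,0],[6,5],[8,2],[8,3],[9,3],[12,3],[12,4],[14,3],[14,4],[15,3],[17,3],[17,4],[18,3],[21,1],[21,5],[23,2],[23,3],[25,3],[25,4],[29,5],[30,3],[31,3],[38,2],[38,3],[40,0],[40,5],[45,3],[45,4],[48,2],[48,3],[50,0],[50,5],[52,5],[53,3],[59,3],[59,4],[62,2],[62,3],[64,0],[64,5]]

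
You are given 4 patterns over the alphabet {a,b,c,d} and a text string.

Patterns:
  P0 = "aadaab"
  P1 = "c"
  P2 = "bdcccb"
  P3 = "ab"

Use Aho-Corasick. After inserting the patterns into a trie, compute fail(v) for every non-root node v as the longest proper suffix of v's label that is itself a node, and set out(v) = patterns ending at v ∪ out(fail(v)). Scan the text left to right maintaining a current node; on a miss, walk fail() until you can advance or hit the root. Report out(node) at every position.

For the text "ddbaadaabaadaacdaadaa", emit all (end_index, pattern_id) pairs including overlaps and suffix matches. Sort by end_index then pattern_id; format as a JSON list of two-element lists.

Build:
Trie (insert patterns):
  n0 'ε': a→1 b→8 c→7
  n1 'a': a→2 b→14
  n2 'aa': d→3
  n3 'aad': a→4
  n4 'aada': a→5
  n5 'aadaa': b→6
  n6 'aadaab': ·  [P0 ends]
  n7 'c': ·  [P1 ends]
  n8 'b': d→9
  n9 'bd': c→10
  n10 'bdc': c→11
  n11 'bdcc': c→12
  n12 'bdccc': b→13
  n13 'bdcccb': ·  [P2 ends]
  n14 'ab': ·  [P3 ends]

Failure links (BFS by depth):
  n1('a'): parent n0 fail=0; on 'a' 0 → fail=0;  out ∅∪∅=∅
  n7('c'): parent n0 fail=0; on 'c' 0 → fail=0;  out {1}∪∅={1}
  n8('b'): parent n0 fail=0; on 'b' 0 → fail=0;  out ∅∪∅=∅
  n2('aa'): parent n1 fail=0; on 'a' 0 → fail=1;  out ∅∪∅=∅
  n9('bd'): parent n8 fail=0; on 'd' 0 → fail=0;  out ∅∪∅=∅
  n14('ab'): parent n1 fail=0; on 'b' 0 → fail=8;  out {3}∪∅={3}
  n3('aad'): parent n2 fail=1; on 'd' 1→0 → fail=0;  out ∅∪∅=∅
  n10('bdc'): parent n9 fail=0; on 'c' 0 → fail=7;  out ∅∪{1}={1}
  n4('aada'): parent n3 fail=0; on 'a' 0 → fail=1;  out ∅∪∅=∅
  n11('bdcc'): parent n10 fail=7; on 'c' 7→0 → fail=7;  out ∅∪{1}={1}
  n5('aadaa'): parent n4 fail=1; on 'a' 1 → fail=2;  out ∅∪∅=∅
  n12('bdccc'): parent n11 fail=7; on 'c' 7→0 → fail=7;  out ∅∪{1}={1}
  n6('aadaab'): parent n5 fail=2; on 'b' 2→1 → fail=14;  out {0}∪{3}={0,3}
  n13('bdcccb'): parent n12 fail=7; on 'b' 7→0 → fail=8;  out {2}∪∅={2}

Scan:
[0] read 'd'  n0⇒n0
[1] read 'd'  n0⇒n0
[2] read 'b'  n0⇒n8
[3] read 'a'  n8⇒n1 (fail-walked)
[4] read 'a'  n1⇒n2
[5] read 'd'  n2⇒n3
[6] read 'a'  n3⇒n4
[7] read 'a'  n4⇒n5
[8] read 'b'  n5⇒n6  ** P0@[3:8],P3@[7:8]
[9] read 'a'  n6⇒n1 (fail-walked)
[10] read 'a'  n1⇒n2
[11] read 'd'  n2⇒n3
[12] read 'a'  n3⇒n4
[13] read 'a'  n4⇒n5
[14] read 'c'  n5⇒n7 (fail-walked)  ** P1@[14:14]
[15] read 'd'  n7⇒n0 (fail-walked)
[16] read 'a'  n0⇒n1
[17] read 'a'  n1⇒n2
[18] read 'd'  n2⇒n3
[19] read 'a'  n3⇒n4
[20] read 'a'  n4⇒n5

Matches: [[8,0],[8,3],[14,1]]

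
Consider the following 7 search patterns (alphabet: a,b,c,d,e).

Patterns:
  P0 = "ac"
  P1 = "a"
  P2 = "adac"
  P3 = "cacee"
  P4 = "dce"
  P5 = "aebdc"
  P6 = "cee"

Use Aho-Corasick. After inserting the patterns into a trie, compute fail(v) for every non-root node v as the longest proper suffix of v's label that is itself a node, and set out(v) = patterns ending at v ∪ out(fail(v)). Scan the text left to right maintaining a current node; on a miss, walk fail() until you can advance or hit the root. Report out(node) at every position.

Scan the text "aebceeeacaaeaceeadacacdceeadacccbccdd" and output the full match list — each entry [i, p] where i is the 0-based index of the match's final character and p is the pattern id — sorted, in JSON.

Construct AC machine:
Trie nodes:
  0='ε' goto a→1 c→6 d→11
  1='a' goto c→2 d→3 e→14  [P1 ends]
  2='ac' goto ·  [P0 ends]
  3='ad' goto a→4
  4='ada' goto c→5
  5='adac' goto ·  [P2 ends]
  6='c' goto a→7 e→18
  7='ca' goto c→8
  8='cac' goto e→9
  9='cace' goto e→10
  10='cacee' goto ·  [P3 ends]
  11='d' goto c→12
  12='dc' goto e→13
  13='dce' goto ·  [P4 ends]
  14='ae' goto b→15
  15='aeb' goto d→16
  16='aebd' goto c→17
  17='aebdc' goto ·  [P5 ends]
  18='ce' goto e→19
  19='cee' goto ·  [P6 ends]

BFS fail/out derivation:
  n1('a'): parent n0 fail=0; on 'a' 0 → fail=0;  out {1}∪∅={1}
  n6('c'): parent n0 fail=0; on 'c' 0 → fail=0;  out ∅∪∅=∅
  n11('d'): parent n0 fail=0; on 'd' 0 → fail=0;  out ∅∪∅=∅
  n2('ac'): parent n1 fail=0; on 'c' 0 → fail=6;  out {0}∪∅={0}
  n3('ad'): parent n1 fail=0; on 'd' 0 → fail=11;  out ∅∪∅=∅
  n7('ca'): parent n6 fail=0; on 'a' 0 → fail=1;  out ∅∪{1}={1}
  n12('dc'): parent n11 fail=0; on 'c' 0 → fail=6;  out ∅∪∅=∅
  n14('ae'): parent n1 fail=0; on 'e' 0 → fail=0;  out ∅∪∅=∅
  n18('ce'): parent n6 fail=0; on 'e' 0 → fail=0;  out ∅∪∅=∅
  n4('ada'): parent n3 fail=11; on 'a' 11→0 → fail=1;  out ∅∪{1}={1}
  n8('cac'): parent n7 fail=1; on 'c' 1 → fail=2;  out ∅∪{0}={0}
  n13('dce'): parent n12 fail=6; on 'e' 6 → fail=18;  out {4}∪∅={4}
  n15('aeb'): parent n14 fail=0; on 'b' 0 → fail=0;  out ∅∪∅=∅
  n19('cee'): parent n18 fail=0; on 'e' 0 → fail=0;  out {6}∪∅={6}
  n5('adac'): parent n4 fail=1; on 'c' 1 → fail=2;  out {2}∪{0}={0,2}
  n9('cace'): parent n8 fail=2; on 'e' 2→6 → fail=18;  out ∅∪∅=∅
  n16('aebd'): parent n15 fail=0; on 'd' 0 → fail=11;  out ∅∪∅=∅
  n10('cacee'): parent n9 fail=18; on 'e' 18 → fail=19;  out {3}∪{6}={3,6}
  n17('aebdc'): parent n16 fail=11; on 'c' 11 → fail=12;  out {5}∪∅={5}

Text stream:
[0] read 'a'  n0⇒n1  ** P1@[0:0]
[1] read 'e'  n1⇒n14
[2] read 'b'  n14⇒n15
[3] read 'c'  n15⇒n6 (via fail)
[4] read 'e'  n6⇒n18
[5] read 'e'  n18⇒n19  ** P6@[3:5]
[6] read 'e'  n19⇒n0 (via fail)
[7] read 'a'  n0⇒n1  ** P1@[7:7]
[8] read 'c'  n1⇒n2  ** P0@[7:8]
[9] read 'a'  n2⇒n7 (via fail)  ** P1@[9:9]
[10] read 'a'  n7⇒n1 (via fail)  ** P1@[10:10]
[11] read 'e'  n1⇒n14
[12] read 'a'  n14⇒n1 (via fail)  ** P1@[12:12]
[13] read 'c'  n1⇒n2  ** P0@[12:13]
[14] read 'e'  n2⇒n18 (via fail)
[15] read 'e'  n18⇒n19  ** P6@[13:15]
[16] read 'a'  n19⇒n1 (via fail)  ** P1@[16:16]
[17] read 'd'  n1⇒n3
[18] read 'a'  n3⇒n4  ** P1@[18:18]
[19] read 'c'  n4⇒n5  ** P0@[18:19],P2@[16:19]
[20] read 'a'  n5⇒n7 (via fail)  ** P1@[20:20]
[21] read 'c'  n7⇒n8  ** P0@[20:21]
[22] read 'd'  n8⇒n11 (via fail)
[23] read 'c'  n11⇒n12
[24] read 'e'  n12⇒n13  ** P4@[22:24]
[25] read 'e'  n13⇒n19 (via fail)  ** P6@[23:25]
[26] read 'a'  n19⇒n1 (via fail)  ** P1@[26:26]
[27] read 'd'  n1⇒n3
[28] read 'a'  n3⇒n4  ** P1@[28:28]
[29] read 'c'  n4⇒n5  ** P0@[28:29],P2@[26:29]
[30] read 'c'  n5⇒n6 (via fail)
[31] read 'c'  n6⇒n6 (via fail)
[32] read 'b'  n6⇒n0 (via fail)
[33] read 'c'  n0⇒n6
[34] read 'c'  n6⇒n6 (via fail)
[35] read 'd'  n6⇒n11 (via fail)
[36] read 'd'  n11⇒n11 (via fail)

Result: [[0,1],[5,6],[7,1],[8,0],[9,1],[10,1],[12,1],[13,0],[15,6],[16,1],[18,1],[19,0],[19,2],[20,1],[21,0],[24,4],[25,6],[26,1],[28,1],[29,0],[29,2]]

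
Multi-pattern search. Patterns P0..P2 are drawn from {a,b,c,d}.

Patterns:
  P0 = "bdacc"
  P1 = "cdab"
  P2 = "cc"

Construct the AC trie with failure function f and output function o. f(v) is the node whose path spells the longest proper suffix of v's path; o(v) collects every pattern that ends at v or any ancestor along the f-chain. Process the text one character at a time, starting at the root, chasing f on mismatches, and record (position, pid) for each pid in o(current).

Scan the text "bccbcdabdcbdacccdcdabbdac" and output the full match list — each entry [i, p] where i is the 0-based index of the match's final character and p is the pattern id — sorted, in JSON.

Build:
Trie nodes:
  n0 'ε': b→1 c→6
  n1 'b': d→2
  n2 'bd': a→3
  n3 'bda': c→4
  n4 'bdac': c→5
  n5 'bdacc': ·  ←P0
  n6 'c': c→10 d→7
  n7 'cd': a→8
  n8 'cda': b→9
  n9 'cdab': ·  ←P1
  n10 'cc': ·  ←P2

BFS fail/out derivation:
  fail(1) 'b': from fail(0)=0 chase 'b': 0 ⇒ 0;  out=∅∪out(0)=∅
  fail(6) 'c': from fail(0)=0 chase 'c': 0 ⇒ 0;  out=∅∪out(0)=∅
  fail(2) 'bd': from fail(1)=0 chase 'd': 0 ⇒ 0;  out=∅∪out(0)=∅
  fail(7) 'cd': from fail(6)=0 chase 'd': 0 ⇒ 0;  out=∅∪out(0)=∅
  fail(10) 'cc': from fail(6)=0 chase 'c': 0 ⇒ 6;  out={2}∪out(6)={2}
  fail(3) 'bda': from fail(2)=0 chase 'a': 0 ⇒ 0;  out=∅∪out(0)=∅
  fail(8) 'cda': from fail(7)=0 chase 'a': 0 ⇒ 0;  out=∅∪out(0)=∅
  fail(4) 'bdac': from fail(3)=0 chase 'c': 0 ⇒ 6;  out=∅∪out(6)=∅
  fail(9) 'cdab': from fail(8)=0 chase 'b': 0 ⇒ 1;  out={1}∪out(1)={1}
  fail(5) 'bdacc': from fail(4)=6 chase 'c': 6 ⇒ 10;  out={0}∪out(10)={0,2}

Run:
pos 0 'b': at 1
pos 1 'c': at 6 (fail-walked)
pos 2 'c': at 10  ** P2@[1:2]
pos 3 'b': at 1 (fail-walked)
pos 4 'c': at 6 (fail-walked)
pos 5 'd': at 7
pos 6 'a': at 8
pos 7 'b': at 9  ** P1@[4:7]
pos 8 'd': at 2 (fail-walked)
pos 9 'c': at 6 (fail-walked)
pos 10 'b': at 1 (fail-walked)
pos 11 'd': at 2
pos 12 'a': at 3
pos 13 'c': at 4
pos 14 'c': at 5  ** P0@[10:14],P2@[13:14]
pos 15 'c': at 10 (fail-walked)  ** P2@[14:15]
pos 16 'd': at 7 (fail-walked)
pos 17 'c': at 6 (fail-walked)
pos 18 'd': at 7
pos 19 'a': at 8
pos 20 'b': at 9  ** P1@[17:20]
pos 21 'b': at 1 (fail-walked)
pos 22 'd': at 2
pos 23 'a': at 3
pos 24 'c': at 4

Result: [[2,2],[7,1],[14,0],[14,2],[15,2],[20,1]]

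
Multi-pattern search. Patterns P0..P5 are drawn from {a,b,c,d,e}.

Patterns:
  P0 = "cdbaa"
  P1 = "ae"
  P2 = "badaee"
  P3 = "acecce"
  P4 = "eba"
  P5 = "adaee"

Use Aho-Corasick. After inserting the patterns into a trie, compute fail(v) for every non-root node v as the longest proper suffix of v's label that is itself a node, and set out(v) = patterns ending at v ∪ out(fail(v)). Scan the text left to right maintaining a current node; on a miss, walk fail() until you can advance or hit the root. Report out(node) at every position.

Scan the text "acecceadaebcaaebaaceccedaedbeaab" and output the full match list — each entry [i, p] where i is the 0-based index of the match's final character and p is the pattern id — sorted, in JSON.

Build automaton:
Trie nodes:
  0='ε' goto a→6 b→8 c→1 e→19
  1='c' goto d→2
  2='cd' goto b→3
  3='cdb' goto a→4
  4='cdba' goto a→5
  5='cdbaa' goto ·  [P0 ends]
  6='a' goto c→14 d→22 e→7
  7='ae' goto ·  [P1 ends]
  8='b' goto a→9
  9='ba' goto d→10
  10='bad' goto a→11
  11='bada' goto e→12
  12='badae' goto e→13
  13='badaee' goto ·  [P2 ends]
  14='ac' goto e→15
  15='ace' goto c→16
  16='acec' goto c→17
  17='acecc' goto e→18
  18='acecce' goto ·  [P3 ends]
  19='e' goto b→20
  20='eb' goto a→21
  21='eba' goto ·  [P4 ends]
  22='ad' goto a→23
  23='ada' goto e→24
  24='adae' goto e→25
  25='adaee' goto ·  [P5 ends]

BFS fail/out derivation:
  fail(1) 'c': from fail(0)=0 chase 'c': 0 ⇒ 0;  out=∅∪out(0)=∅
  fail(6) 'a': from fail(0)=0 chase 'a': 0 ⇒ 0;  out=∅∪out(0)=∅
  fail(8) 'b': from fail(0)=0 chase 'b': 0 ⇒ 0;  out=∅∪out(0)=∅
  fail(19) 'e': from fail(0)=0 chase 'e': 0 ⇒ 0;  out=∅∪out(0)=∅
  fail(2) 'cd': from fail(1)=0 chase 'd': 0 ⇒ 0;  out=∅∪out(0)=∅
  fail(7) 'ae': from fail(6)=0 chase 'e': 0 ⇒ 19;  out={1}∪out(19)={1}
  fail(9) 'ba': from fail(8)=0 chase 'a': 0 ⇒ 6;  out=∅∪out(6)=∅
  fail(14) 'ac': from fail(6)=0 chase 'c': 0 ⇒ 1;  out=∅∪out(1)=∅
  fail(20) 'eb': from fail(19)=0 chase 'b': 0 ⇒ 8;  out=∅∪out(8)=∅
  fail(22) 'ad': from fail(6)=0 chase 'd': 0 ⇒ 0;  out=∅∪out(0)=∅
  fail(3) 'cdb': from fail(2)=0 chase 'b': 0 ⇒ 8;  out=∅∪out(8)=∅
  fail(10) 'bad': from fail(9)=6 chase 'd': 6 ⇒ 22;  out=∅∪out(22)=∅
  fail(15) 'ace': from fail(14)=1 chase 'e': 1→0 ⇒ 19;  out=∅∪out(19)=∅
  fail(21) 'eba': from fail(20)=8 chase 'a': 8 ⇒ 9;  out={4}∪out(9)={4}
  fail(23) 'ada': from fail(22)=0 chase 'a': 0 ⇒ 6;  out=∅∪out(6)=∅
  fail(4) 'cdba': from fail(3)=8 chase 'a': 8 ⇒ 9;  out=∅∪out(9)=∅
  fail(11) 'bada': from fail(10)=22 chase 'a': 22 ⇒ 23;  out=∅∪out(23)=∅
  fail(16) 'acec': from fail(15)=19 chase 'c': 19→0 ⇒ 1;  out=∅∪out(1)=∅
  fail(24) 'adae': from fail(23)=6 chase 'e': 6 ⇒ 7;  out=∅∪out(7)={1}
  fail(5) 'cdbaa': from fail(4)=9 chase 'a': 9→6→0 ⇒ 6;  out={0}∪out(6)={0}
  fail(12) 'badae': from fail(11)=23 chase 'e': 23 ⇒ 24;  out=∅∪out(24)={1}
  fail(17) 'acecc': from fail(16)=1 chase 'c': 1→0 ⇒ 1;  out=∅∪out(1)=∅
  fail(25) 'adaee': from fail(24)=7 chase 'e': 7→19→0 ⇒ 19;  out={5}∪out(19)={5}
  fail(13) 'badaee': from fail(12)=24 chase 'e': 24 ⇒ 25;  out={2}∪out(25)={2,5}
  fail(18) 'acecce': from fail(17)=1 chase 'e': 1→0 ⇒ 19;  out={3}∪out(19)={3}

Run:
pos 0 'a': at 6
pos 1 'c': at 14
pos 2 'e': at 15
pos 3 'c': at 16
pos 4 'c': at 17
pos 5 'e': at 18  emit P3@[0:5]
pos 6 'a': at 6 (fail-walked)
pos 7 'd': at 22
pos 8 'a': at 23
pos 9 'e': at 24  emit P1@[8:9]
pos 10 'b': at 20 (fail-walked)
pos 11 'c': at 1 (fail-walked)
pos 12 'a': at 6 (fail-walked)
pos 13 'a': at 6 (fail-walked)
pos 14 'e': at 7  emit P1@[13:14]
pos 15 'b': at 20 (fail-walked)
pos 16 'a': at 21  emit P4@[14:16]
pos 17 'a': at 6 (fail-walked)
pos 18 'c': at 14
pos 19 'e': at 15
pos 20 'c': at 16
pos 21 'c': at 17
pos 22 'e': at 18  emit P3@[17:22]
pos 23 'd': at 0 (fail-walked)
pos 24 'a': at 6
pos 25 'e': at 7  emit P1@[24:25]
pos 26 'd': at 0 (fail-walked)
pos 27 'b': at 8
pos 28 'e': at 19 (fail-walked)
pos 29 'a': at 6 (fail-walked)
pos 30 'a': at 6 (fail-walked)
pos 31 'b': at 8 (fail-walked)

Result: [[5,3],[9,1],[14,1],[16,4],[22,3],[25,1]]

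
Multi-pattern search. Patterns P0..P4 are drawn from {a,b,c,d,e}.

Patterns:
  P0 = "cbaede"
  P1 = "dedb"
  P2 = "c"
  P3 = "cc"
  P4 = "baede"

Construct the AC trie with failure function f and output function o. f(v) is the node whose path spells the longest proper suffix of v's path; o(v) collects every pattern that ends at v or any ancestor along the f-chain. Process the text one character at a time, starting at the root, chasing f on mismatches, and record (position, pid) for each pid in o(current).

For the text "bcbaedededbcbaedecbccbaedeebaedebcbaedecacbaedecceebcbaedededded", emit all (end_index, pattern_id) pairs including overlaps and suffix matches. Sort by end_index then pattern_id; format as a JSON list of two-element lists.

Build automaton:
Trie (insert patterns):
  n0 'ε': b→12 c→1 d→7
  n1 'c': b→2 c→11  ←P2
  n2 'cb': a→3
  n3 'cba': e→4
  n4 'cbae': d→5
  n5 'cbaed': e→6
  n6 'cbaede': ·  ←P0
  n7 'd': e→8
  n8 'de': d→9
  n9 'ded': b→10
  n10 'dedb': ·  ←P1
  n11 'cc': ·  ←P3
  n12 'b': a→13
  n13 'ba': e→14
  n14 'bae': d→15
  n15 'baed': e→16
  n16 'baede': ·  ←P4

BFS fail/out derivation:
  fail(1) 'c': from fail(0)=0 chase 'c': 0 ⇒ 0;  out={2}∪out(0)={2}
  fail(7) 'd': from fail(0)=0 chase 'd': 0 ⇒ 0;  out=∅∪out(0)=∅
  fail(12) 'b': from fail(0)=0 chase 'b': 0 ⇒ 0;  out=∅∪out(0)=∅
  fail(2) 'cb': from fail(1)=0 chase 'b': 0 ⇒ 12;  out=∅∪out(12)=∅
  fail(8) 'de': from fail(7)=0 chase 'e': 0 ⇒ 0;  out=∅∪out(0)=∅
  fail(11) 'cc': from fail(1)=0 chase 'c': 0 ⇒ 1;  out={3}∪out(1)={2,3}
  fail(13) 'ba': from fail(12)=0 chase 'a': 0 ⇒ 0;  out=∅∪out(0)=∅
  fail(3) 'cba': from fail(2)=12 chase 'a': 12 ⇒ 13;  out=∅∪out(13)=∅
  fail(9) 'ded': from fail(8)=0 chase 'd': 0 ⇒ 7;  out=∅∪out(7)=∅
  fail(14) 'bae': from fail(13)=0 chase 'e': 0 ⇒ 0;  out=∅∪out(0)=∅
  fail(4) 'cbae': from fail(3)=13 chase 'e': 13 ⇒ 14;  out=∅∪out(14)=∅
  fail(10) 'dedb': from fail(9)=7 chase 'b': 7→0 ⇒ 12;  out={1}∪out(12)={1}
  fail(15) 'baed': from fail(14)=0 chase 'd': 0 ⇒ 7;  out=∅∪out(7)=∅
  fail(5) 'cbaed': from fail(4)=14 chase 'd': 14 ⇒ 15;  out=∅∪out(15)=∅
  fail(16) 'baede': from fail(15)=7 chase 'e': 7 ⇒ 8;  out={4}∪out(8)={4}
  fail(6) 'cbaede': from fail(5)=15 chase 'e': 15 ⇒ 16;  out={0}∪out(16)={0,4}

Text stream:
i=0 'b': node 0→12
i=1 'c': node 12→1 ·f  → match P2@[1:1]
i=2 'b': node 1→2
i=3 'a': node 2→3
i=4 'e': node 3→4
i=5 'd': node 4→5
i=6 'e': node 5→6  → match P0@[1:6],P4@[2:6]
i=7 'd': node 6→9 ·f
i=8 'e': node 9→8 ·f
i=9 'd': node 8→9
i=10 'b': node 9→10  → match P1@[7:10]
i=11 'c': node 10→1 ·f  → match P2@[11:11]
i=12 'b': node 1→2
i=13 'a': node 2→3
i=14 'e': node 3→4
i=15 'd': node 4→5
i=16 'e': node 5→6  → match P0@[11:16],P4@[12:16]
i=17 'c': node 6→1 ·f  → match P2@[17:17]
i=18 'b': node 1→2
i=19 'c': node 2→1 ·f  → match P2@[19:19]
i=20 'c': node 1→11  → match P2@[20:20],P3@[19:20]
i=21 'b': node 11→2 ·f
i=22 'a': node 2→3
i=23 'e': node 3→4
i=24 'd': node 4→5
i=25 'e': node 5→6  → match P0@[20:25],P4@[21:25]
i=26 'e': node 6→0 ·f
i=27 'b': node 0→12
i=28 'a': node 12→13
i=29 'e': node 13→14
i=30 'd': node 14→15
i=31 'e': node 15→16  → match P4@[27:31]
i=32 'b': node 16→12 ·f
i=33 'c': node 12→1 ·f  → match P2@[33:33]
i=34 'b': node 1→2
i=35 'a': node 2→3
i=36 'e': node 3→4
i=37 'd': node 4→5
i=38 'e': node 5→6  → match P0@[33:38],P4@[34:38]
i=39 'c': node 6→1 ·f  → match P2@[39:39]
i=40 'a': node 1→0 ·f
i=41 'c': node 0→1  → match P2@[41:41]
i=42 'b': node 1→2
i=43 'a': node 2→3
i=44 'e': node 3→4
i=45 'd': node 4→5
i=46 'e': node 5→6  → match P0@[41:46],P4@[42:46]
i=47 'c': node 6→1 ·f  → match P2@[47:47]
i=48 'c': node 1→11  → match P2@[48:48],P3@[47:48]
i=49 'e': node 11→0 ·f
i=50 'e': node 0→0
i=51 'b': node 0→12
i=52 'c': node 12→1 ·f  → match P2@[52:52]
i=53 'b': node 1→2
i=54 'a': node 2→3
i=55 'e': node 3→4
i=56 'd': node 4→5
i=57 'e': node 5→6  → match P0@[52:57],P4@[53:57]
i=58 'd': node 6→9 ·f
i=59 'e': node 9→8 ·f
i=60 'd': node 8→9
i=61 'd': node 9→7 ·f
i=62 'e': node 7→8
i=63 'd': node 8→9

Matches: [[1,2],[6,0],[6,4],[10,1],[11,2],[16,0],[16,4],[17,2],[19,2],[20,2],[20,3],[25,0],[25,4],[31,4],[33,2],[38,0],[38,4],[39,2],[41,2],[46,0],[46,4],[47,2],[48,2],[48,3],[52,2],[57,0],[57,4]]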